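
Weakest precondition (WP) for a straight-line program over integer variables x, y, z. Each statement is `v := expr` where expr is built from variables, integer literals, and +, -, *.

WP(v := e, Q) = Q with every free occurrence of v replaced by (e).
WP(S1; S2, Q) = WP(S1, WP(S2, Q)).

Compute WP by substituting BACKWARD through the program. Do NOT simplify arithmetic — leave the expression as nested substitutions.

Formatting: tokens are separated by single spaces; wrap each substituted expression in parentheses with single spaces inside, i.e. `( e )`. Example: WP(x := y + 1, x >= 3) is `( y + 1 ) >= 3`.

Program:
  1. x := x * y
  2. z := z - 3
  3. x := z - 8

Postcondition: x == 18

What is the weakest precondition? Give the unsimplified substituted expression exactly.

Answer: ( ( z - 3 ) - 8 ) == 18

Derivation:
post: x == 18
stmt 3: x := z - 8  -- replace 1 occurrence(s) of x with (z - 8)
  => ( z - 8 ) == 18
stmt 2: z := z - 3  -- replace 1 occurrence(s) of z with (z - 3)
  => ( ( z - 3 ) - 8 ) == 18
stmt 1: x := x * y  -- replace 0 occurrence(s) of x with (x * y)
  => ( ( z - 3 ) - 8 ) == 18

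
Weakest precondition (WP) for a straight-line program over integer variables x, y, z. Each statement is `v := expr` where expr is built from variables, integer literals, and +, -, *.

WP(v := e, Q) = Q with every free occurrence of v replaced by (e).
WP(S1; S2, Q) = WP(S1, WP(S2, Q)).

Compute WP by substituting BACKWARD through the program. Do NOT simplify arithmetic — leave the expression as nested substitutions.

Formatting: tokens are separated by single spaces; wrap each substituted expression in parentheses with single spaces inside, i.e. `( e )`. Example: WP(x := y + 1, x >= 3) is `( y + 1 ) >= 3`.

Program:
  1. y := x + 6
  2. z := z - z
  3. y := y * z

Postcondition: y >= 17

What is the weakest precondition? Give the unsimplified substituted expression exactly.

post: y >= 17
stmt 3: y := y * z  -- replace 1 occurrence(s) of y with (y * z)
  => ( y * z ) >= 17
stmt 2: z := z - z  -- replace 1 occurrence(s) of z with (z - z)
  => ( y * ( z - z ) ) >= 17
stmt 1: y := x + 6  -- replace 1 occurrence(s) of y with (x + 6)
  => ( ( x + 6 ) * ( z - z ) ) >= 17

Answer: ( ( x + 6 ) * ( z - z ) ) >= 17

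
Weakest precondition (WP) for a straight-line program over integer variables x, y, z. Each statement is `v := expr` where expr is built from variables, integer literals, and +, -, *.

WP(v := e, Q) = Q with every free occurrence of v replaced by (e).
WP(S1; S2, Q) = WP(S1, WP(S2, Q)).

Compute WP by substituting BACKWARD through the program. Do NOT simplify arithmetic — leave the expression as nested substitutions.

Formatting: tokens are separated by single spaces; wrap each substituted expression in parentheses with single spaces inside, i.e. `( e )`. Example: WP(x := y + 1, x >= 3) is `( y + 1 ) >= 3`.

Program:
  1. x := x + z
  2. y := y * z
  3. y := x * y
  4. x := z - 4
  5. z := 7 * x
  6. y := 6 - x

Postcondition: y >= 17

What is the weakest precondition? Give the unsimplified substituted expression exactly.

Answer: ( 6 - ( z - 4 ) ) >= 17

Derivation:
post: y >= 17
stmt 6: y := 6 - x  -- replace 1 occurrence(s) of y with (6 - x)
  => ( 6 - x ) >= 17
stmt 5: z := 7 * x  -- replace 0 occurrence(s) of z with (7 * x)
  => ( 6 - x ) >= 17
stmt 4: x := z - 4  -- replace 1 occurrence(s) of x with (z - 4)
  => ( 6 - ( z - 4 ) ) >= 17
stmt 3: y := x * y  -- replace 0 occurrence(s) of y with (x * y)
  => ( 6 - ( z - 4 ) ) >= 17
stmt 2: y := y * z  -- replace 0 occurrence(s) of y with (y * z)
  => ( 6 - ( z - 4 ) ) >= 17
stmt 1: x := x + z  -- replace 0 occurrence(s) of x with (x + z)
  => ( 6 - ( z - 4 ) ) >= 17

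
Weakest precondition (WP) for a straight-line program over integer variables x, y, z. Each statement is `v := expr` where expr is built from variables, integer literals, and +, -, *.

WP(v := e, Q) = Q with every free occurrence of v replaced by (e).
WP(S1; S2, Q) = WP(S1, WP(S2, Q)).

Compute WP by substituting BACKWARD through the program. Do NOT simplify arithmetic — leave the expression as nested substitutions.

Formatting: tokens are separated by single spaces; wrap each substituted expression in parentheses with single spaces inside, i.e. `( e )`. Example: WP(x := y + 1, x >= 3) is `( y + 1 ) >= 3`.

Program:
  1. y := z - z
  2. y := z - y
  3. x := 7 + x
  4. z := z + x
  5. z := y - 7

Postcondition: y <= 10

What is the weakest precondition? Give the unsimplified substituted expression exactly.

post: y <= 10
stmt 5: z := y - 7  -- replace 0 occurrence(s) of z with (y - 7)
  => y <= 10
stmt 4: z := z + x  -- replace 0 occurrence(s) of z with (z + x)
  => y <= 10
stmt 3: x := 7 + x  -- replace 0 occurrence(s) of x with (7 + x)
  => y <= 10
stmt 2: y := z - y  -- replace 1 occurrence(s) of y with (z - y)
  => ( z - y ) <= 10
stmt 1: y := z - z  -- replace 1 occurrence(s) of y with (z - z)
  => ( z - ( z - z ) ) <= 10

Answer: ( z - ( z - z ) ) <= 10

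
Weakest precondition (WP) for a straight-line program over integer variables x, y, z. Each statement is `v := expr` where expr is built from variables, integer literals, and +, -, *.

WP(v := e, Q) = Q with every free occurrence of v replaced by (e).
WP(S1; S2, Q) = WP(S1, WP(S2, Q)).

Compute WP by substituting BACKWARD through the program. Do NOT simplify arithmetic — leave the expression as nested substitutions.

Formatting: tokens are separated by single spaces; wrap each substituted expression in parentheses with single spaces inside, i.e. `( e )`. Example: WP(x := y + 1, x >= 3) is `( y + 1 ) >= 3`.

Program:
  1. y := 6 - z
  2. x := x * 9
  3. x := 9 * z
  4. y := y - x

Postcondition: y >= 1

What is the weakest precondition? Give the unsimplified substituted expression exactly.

Answer: ( ( 6 - z ) - ( 9 * z ) ) >= 1

Derivation:
post: y >= 1
stmt 4: y := y - x  -- replace 1 occurrence(s) of y with (y - x)
  => ( y - x ) >= 1
stmt 3: x := 9 * z  -- replace 1 occurrence(s) of x with (9 * z)
  => ( y - ( 9 * z ) ) >= 1
stmt 2: x := x * 9  -- replace 0 occurrence(s) of x with (x * 9)
  => ( y - ( 9 * z ) ) >= 1
stmt 1: y := 6 - z  -- replace 1 occurrence(s) of y with (6 - z)
  => ( ( 6 - z ) - ( 9 * z ) ) >= 1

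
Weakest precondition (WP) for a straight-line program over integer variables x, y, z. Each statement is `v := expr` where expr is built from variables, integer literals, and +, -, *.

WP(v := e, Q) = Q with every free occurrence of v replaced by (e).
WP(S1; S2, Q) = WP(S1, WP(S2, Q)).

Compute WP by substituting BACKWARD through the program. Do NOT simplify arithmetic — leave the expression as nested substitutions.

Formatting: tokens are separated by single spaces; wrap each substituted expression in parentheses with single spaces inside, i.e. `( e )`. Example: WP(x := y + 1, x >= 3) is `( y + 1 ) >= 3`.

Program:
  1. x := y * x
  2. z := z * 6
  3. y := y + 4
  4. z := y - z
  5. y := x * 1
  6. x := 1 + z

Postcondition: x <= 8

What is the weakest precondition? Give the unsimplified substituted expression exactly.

post: x <= 8
stmt 6: x := 1 + z  -- replace 1 occurrence(s) of x with (1 + z)
  => ( 1 + z ) <= 8
stmt 5: y := x * 1  -- replace 0 occurrence(s) of y with (x * 1)
  => ( 1 + z ) <= 8
stmt 4: z := y - z  -- replace 1 occurrence(s) of z with (y - z)
  => ( 1 + ( y - z ) ) <= 8
stmt 3: y := y + 4  -- replace 1 occurrence(s) of y with (y + 4)
  => ( 1 + ( ( y + 4 ) - z ) ) <= 8
stmt 2: z := z * 6  -- replace 1 occurrence(s) of z with (z * 6)
  => ( 1 + ( ( y + 4 ) - ( z * 6 ) ) ) <= 8
stmt 1: x := y * x  -- replace 0 occurrence(s) of x with (y * x)
  => ( 1 + ( ( y + 4 ) - ( z * 6 ) ) ) <= 8

Answer: ( 1 + ( ( y + 4 ) - ( z * 6 ) ) ) <= 8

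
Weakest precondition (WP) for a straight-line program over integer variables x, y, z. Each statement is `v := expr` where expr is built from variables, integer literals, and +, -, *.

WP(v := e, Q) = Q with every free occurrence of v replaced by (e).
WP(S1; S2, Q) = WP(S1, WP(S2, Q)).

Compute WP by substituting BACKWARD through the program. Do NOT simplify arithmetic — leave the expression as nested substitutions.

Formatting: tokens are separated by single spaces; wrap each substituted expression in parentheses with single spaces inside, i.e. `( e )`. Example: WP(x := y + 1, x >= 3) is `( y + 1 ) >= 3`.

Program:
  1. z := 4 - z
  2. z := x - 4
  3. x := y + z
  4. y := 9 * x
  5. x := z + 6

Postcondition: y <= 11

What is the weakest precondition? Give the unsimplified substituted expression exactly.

Answer: ( 9 * ( y + ( x - 4 ) ) ) <= 11

Derivation:
post: y <= 11
stmt 5: x := z + 6  -- replace 0 occurrence(s) of x with (z + 6)
  => y <= 11
stmt 4: y := 9 * x  -- replace 1 occurrence(s) of y with (9 * x)
  => ( 9 * x ) <= 11
stmt 3: x := y + z  -- replace 1 occurrence(s) of x with (y + z)
  => ( 9 * ( y + z ) ) <= 11
stmt 2: z := x - 4  -- replace 1 occurrence(s) of z with (x - 4)
  => ( 9 * ( y + ( x - 4 ) ) ) <= 11
stmt 1: z := 4 - z  -- replace 0 occurrence(s) of z with (4 - z)
  => ( 9 * ( y + ( x - 4 ) ) ) <= 11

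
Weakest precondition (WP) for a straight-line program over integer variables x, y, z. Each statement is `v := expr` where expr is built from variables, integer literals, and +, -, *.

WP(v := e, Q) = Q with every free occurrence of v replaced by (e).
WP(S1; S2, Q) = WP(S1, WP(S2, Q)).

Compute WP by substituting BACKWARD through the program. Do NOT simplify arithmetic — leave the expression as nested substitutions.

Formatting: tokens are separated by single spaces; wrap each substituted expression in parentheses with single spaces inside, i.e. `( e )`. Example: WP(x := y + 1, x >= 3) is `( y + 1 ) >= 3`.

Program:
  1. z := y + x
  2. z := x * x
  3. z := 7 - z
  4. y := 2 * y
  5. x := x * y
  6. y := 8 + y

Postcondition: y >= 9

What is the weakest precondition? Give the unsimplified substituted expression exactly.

Answer: ( 8 + ( 2 * y ) ) >= 9

Derivation:
post: y >= 9
stmt 6: y := 8 + y  -- replace 1 occurrence(s) of y with (8 + y)
  => ( 8 + y ) >= 9
stmt 5: x := x * y  -- replace 0 occurrence(s) of x with (x * y)
  => ( 8 + y ) >= 9
stmt 4: y := 2 * y  -- replace 1 occurrence(s) of y with (2 * y)
  => ( 8 + ( 2 * y ) ) >= 9
stmt 3: z := 7 - z  -- replace 0 occurrence(s) of z with (7 - z)
  => ( 8 + ( 2 * y ) ) >= 9
stmt 2: z := x * x  -- replace 0 occurrence(s) of z with (x * x)
  => ( 8 + ( 2 * y ) ) >= 9
stmt 1: z := y + x  -- replace 0 occurrence(s) of z with (y + x)
  => ( 8 + ( 2 * y ) ) >= 9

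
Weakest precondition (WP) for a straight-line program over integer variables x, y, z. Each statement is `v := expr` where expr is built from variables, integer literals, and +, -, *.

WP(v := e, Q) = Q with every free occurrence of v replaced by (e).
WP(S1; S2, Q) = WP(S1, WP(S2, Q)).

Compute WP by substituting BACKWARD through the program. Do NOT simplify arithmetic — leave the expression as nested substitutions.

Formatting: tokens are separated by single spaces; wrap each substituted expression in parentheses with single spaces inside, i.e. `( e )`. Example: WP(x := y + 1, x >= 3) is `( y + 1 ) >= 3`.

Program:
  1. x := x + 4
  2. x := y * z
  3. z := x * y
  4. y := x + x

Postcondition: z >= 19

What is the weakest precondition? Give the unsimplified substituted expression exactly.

Answer: ( ( y * z ) * y ) >= 19

Derivation:
post: z >= 19
stmt 4: y := x + x  -- replace 0 occurrence(s) of y with (x + x)
  => z >= 19
stmt 3: z := x * y  -- replace 1 occurrence(s) of z with (x * y)
  => ( x * y ) >= 19
stmt 2: x := y * z  -- replace 1 occurrence(s) of x with (y * z)
  => ( ( y * z ) * y ) >= 19
stmt 1: x := x + 4  -- replace 0 occurrence(s) of x with (x + 4)
  => ( ( y * z ) * y ) >= 19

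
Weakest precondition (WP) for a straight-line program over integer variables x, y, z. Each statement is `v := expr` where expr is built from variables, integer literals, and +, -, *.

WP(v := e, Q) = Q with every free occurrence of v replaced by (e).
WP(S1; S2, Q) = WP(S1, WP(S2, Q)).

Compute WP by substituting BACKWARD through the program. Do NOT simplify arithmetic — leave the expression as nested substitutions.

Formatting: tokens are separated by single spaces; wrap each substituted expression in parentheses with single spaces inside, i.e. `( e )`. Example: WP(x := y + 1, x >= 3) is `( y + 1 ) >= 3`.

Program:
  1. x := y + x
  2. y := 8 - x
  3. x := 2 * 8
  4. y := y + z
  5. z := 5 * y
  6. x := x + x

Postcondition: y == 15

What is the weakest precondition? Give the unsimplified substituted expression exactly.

Answer: ( ( 8 - ( y + x ) ) + z ) == 15

Derivation:
post: y == 15
stmt 6: x := x + x  -- replace 0 occurrence(s) of x with (x + x)
  => y == 15
stmt 5: z := 5 * y  -- replace 0 occurrence(s) of z with (5 * y)
  => y == 15
stmt 4: y := y + z  -- replace 1 occurrence(s) of y with (y + z)
  => ( y + z ) == 15
stmt 3: x := 2 * 8  -- replace 0 occurrence(s) of x with (2 * 8)
  => ( y + z ) == 15
stmt 2: y := 8 - x  -- replace 1 occurrence(s) of y with (8 - x)
  => ( ( 8 - x ) + z ) == 15
stmt 1: x := y + x  -- replace 1 occurrence(s) of x with (y + x)
  => ( ( 8 - ( y + x ) ) + z ) == 15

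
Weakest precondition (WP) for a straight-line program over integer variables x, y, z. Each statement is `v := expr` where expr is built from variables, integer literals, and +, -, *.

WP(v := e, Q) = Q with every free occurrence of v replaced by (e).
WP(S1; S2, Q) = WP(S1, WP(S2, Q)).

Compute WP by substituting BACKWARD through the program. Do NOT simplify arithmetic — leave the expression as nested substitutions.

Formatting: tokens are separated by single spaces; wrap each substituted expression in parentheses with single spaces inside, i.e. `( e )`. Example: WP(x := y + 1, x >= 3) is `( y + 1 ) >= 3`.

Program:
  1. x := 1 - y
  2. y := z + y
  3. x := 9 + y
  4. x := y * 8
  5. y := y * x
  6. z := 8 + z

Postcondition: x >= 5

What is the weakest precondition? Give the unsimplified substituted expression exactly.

Answer: ( ( z + y ) * 8 ) >= 5

Derivation:
post: x >= 5
stmt 6: z := 8 + z  -- replace 0 occurrence(s) of z with (8 + z)
  => x >= 5
stmt 5: y := y * x  -- replace 0 occurrence(s) of y with (y * x)
  => x >= 5
stmt 4: x := y * 8  -- replace 1 occurrence(s) of x with (y * 8)
  => ( y * 8 ) >= 5
stmt 3: x := 9 + y  -- replace 0 occurrence(s) of x with (9 + y)
  => ( y * 8 ) >= 5
stmt 2: y := z + y  -- replace 1 occurrence(s) of y with (z + y)
  => ( ( z + y ) * 8 ) >= 5
stmt 1: x := 1 - y  -- replace 0 occurrence(s) of x with (1 - y)
  => ( ( z + y ) * 8 ) >= 5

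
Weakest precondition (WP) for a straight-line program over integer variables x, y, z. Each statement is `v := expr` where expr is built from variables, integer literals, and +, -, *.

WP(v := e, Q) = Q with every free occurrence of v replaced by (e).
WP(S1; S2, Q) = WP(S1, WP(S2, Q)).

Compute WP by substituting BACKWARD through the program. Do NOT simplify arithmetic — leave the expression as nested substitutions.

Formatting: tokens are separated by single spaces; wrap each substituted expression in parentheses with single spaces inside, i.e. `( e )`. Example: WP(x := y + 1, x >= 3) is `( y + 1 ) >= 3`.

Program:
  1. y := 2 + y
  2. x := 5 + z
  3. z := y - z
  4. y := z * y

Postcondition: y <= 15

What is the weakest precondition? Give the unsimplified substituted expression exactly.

post: y <= 15
stmt 4: y := z * y  -- replace 1 occurrence(s) of y with (z * y)
  => ( z * y ) <= 15
stmt 3: z := y - z  -- replace 1 occurrence(s) of z with (y - z)
  => ( ( y - z ) * y ) <= 15
stmt 2: x := 5 + z  -- replace 0 occurrence(s) of x with (5 + z)
  => ( ( y - z ) * y ) <= 15
stmt 1: y := 2 + y  -- replace 2 occurrence(s) of y with (2 + y)
  => ( ( ( 2 + y ) - z ) * ( 2 + y ) ) <= 15

Answer: ( ( ( 2 + y ) - z ) * ( 2 + y ) ) <= 15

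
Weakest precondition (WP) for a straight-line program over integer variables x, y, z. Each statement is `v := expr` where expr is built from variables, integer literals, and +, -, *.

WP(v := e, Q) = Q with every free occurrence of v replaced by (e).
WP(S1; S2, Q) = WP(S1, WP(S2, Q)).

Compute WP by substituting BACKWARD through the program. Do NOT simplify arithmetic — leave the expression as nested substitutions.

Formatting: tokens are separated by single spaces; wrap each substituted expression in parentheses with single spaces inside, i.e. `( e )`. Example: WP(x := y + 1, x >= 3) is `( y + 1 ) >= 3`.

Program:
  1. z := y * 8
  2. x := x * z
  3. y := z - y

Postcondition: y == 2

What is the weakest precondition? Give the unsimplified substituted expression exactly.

Answer: ( ( y * 8 ) - y ) == 2

Derivation:
post: y == 2
stmt 3: y := z - y  -- replace 1 occurrence(s) of y with (z - y)
  => ( z - y ) == 2
stmt 2: x := x * z  -- replace 0 occurrence(s) of x with (x * z)
  => ( z - y ) == 2
stmt 1: z := y * 8  -- replace 1 occurrence(s) of z with (y * 8)
  => ( ( y * 8 ) - y ) == 2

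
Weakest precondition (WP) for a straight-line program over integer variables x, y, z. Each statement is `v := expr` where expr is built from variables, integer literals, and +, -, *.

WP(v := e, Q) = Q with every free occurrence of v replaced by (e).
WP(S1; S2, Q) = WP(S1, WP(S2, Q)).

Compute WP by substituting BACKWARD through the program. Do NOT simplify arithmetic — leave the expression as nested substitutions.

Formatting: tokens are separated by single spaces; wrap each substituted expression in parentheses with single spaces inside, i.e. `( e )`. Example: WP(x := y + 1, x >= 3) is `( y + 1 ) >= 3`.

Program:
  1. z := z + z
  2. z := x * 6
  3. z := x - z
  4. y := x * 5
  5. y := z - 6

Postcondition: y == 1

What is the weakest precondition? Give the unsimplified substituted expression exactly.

Answer: ( ( x - ( x * 6 ) ) - 6 ) == 1

Derivation:
post: y == 1
stmt 5: y := z - 6  -- replace 1 occurrence(s) of y with (z - 6)
  => ( z - 6 ) == 1
stmt 4: y := x * 5  -- replace 0 occurrence(s) of y with (x * 5)
  => ( z - 6 ) == 1
stmt 3: z := x - z  -- replace 1 occurrence(s) of z with (x - z)
  => ( ( x - z ) - 6 ) == 1
stmt 2: z := x * 6  -- replace 1 occurrence(s) of z with (x * 6)
  => ( ( x - ( x * 6 ) ) - 6 ) == 1
stmt 1: z := z + z  -- replace 0 occurrence(s) of z with (z + z)
  => ( ( x - ( x * 6 ) ) - 6 ) == 1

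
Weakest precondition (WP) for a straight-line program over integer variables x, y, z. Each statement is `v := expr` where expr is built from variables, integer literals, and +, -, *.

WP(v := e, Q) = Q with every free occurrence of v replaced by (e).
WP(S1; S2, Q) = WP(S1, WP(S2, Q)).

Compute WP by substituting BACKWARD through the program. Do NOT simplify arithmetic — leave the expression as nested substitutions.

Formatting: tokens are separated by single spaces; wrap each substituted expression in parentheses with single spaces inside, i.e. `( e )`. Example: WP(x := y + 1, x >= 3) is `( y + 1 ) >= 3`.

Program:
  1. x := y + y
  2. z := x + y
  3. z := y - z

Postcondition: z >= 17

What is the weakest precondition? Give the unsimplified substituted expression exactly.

Answer: ( y - ( ( y + y ) + y ) ) >= 17

Derivation:
post: z >= 17
stmt 3: z := y - z  -- replace 1 occurrence(s) of z with (y - z)
  => ( y - z ) >= 17
stmt 2: z := x + y  -- replace 1 occurrence(s) of z with (x + y)
  => ( y - ( x + y ) ) >= 17
stmt 1: x := y + y  -- replace 1 occurrence(s) of x with (y + y)
  => ( y - ( ( y + y ) + y ) ) >= 17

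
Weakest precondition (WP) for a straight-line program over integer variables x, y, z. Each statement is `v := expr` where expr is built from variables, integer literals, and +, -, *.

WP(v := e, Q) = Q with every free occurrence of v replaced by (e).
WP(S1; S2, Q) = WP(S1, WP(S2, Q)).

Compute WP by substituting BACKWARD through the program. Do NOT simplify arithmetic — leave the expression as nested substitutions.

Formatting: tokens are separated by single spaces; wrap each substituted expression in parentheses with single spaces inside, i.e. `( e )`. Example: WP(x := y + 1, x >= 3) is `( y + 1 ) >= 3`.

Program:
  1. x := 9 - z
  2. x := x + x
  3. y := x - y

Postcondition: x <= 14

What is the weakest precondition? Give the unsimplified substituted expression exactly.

post: x <= 14
stmt 3: y := x - y  -- replace 0 occurrence(s) of y with (x - y)
  => x <= 14
stmt 2: x := x + x  -- replace 1 occurrence(s) of x with (x + x)
  => ( x + x ) <= 14
stmt 1: x := 9 - z  -- replace 2 occurrence(s) of x with (9 - z)
  => ( ( 9 - z ) + ( 9 - z ) ) <= 14

Answer: ( ( 9 - z ) + ( 9 - z ) ) <= 14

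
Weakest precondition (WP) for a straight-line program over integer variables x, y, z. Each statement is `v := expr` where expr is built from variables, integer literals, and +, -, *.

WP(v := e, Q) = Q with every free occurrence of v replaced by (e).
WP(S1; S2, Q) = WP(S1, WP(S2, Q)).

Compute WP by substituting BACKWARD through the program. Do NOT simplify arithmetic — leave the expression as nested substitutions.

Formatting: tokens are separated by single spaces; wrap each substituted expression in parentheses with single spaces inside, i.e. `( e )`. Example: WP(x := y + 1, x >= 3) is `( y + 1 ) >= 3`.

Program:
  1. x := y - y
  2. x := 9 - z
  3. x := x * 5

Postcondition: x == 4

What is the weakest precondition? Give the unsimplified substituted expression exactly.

Answer: ( ( 9 - z ) * 5 ) == 4

Derivation:
post: x == 4
stmt 3: x := x * 5  -- replace 1 occurrence(s) of x with (x * 5)
  => ( x * 5 ) == 4
stmt 2: x := 9 - z  -- replace 1 occurrence(s) of x with (9 - z)
  => ( ( 9 - z ) * 5 ) == 4
stmt 1: x := y - y  -- replace 0 occurrence(s) of x with (y - y)
  => ( ( 9 - z ) * 5 ) == 4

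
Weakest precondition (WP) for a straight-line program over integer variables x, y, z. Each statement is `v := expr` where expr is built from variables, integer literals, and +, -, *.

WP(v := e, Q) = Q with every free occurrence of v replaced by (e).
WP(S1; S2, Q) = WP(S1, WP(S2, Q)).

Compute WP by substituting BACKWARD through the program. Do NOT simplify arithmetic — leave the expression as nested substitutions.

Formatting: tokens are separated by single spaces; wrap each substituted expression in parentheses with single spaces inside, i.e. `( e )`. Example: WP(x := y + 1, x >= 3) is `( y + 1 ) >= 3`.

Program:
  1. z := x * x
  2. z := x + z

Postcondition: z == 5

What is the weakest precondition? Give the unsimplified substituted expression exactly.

post: z == 5
stmt 2: z := x + z  -- replace 1 occurrence(s) of z with (x + z)
  => ( x + z ) == 5
stmt 1: z := x * x  -- replace 1 occurrence(s) of z with (x * x)
  => ( x + ( x * x ) ) == 5

Answer: ( x + ( x * x ) ) == 5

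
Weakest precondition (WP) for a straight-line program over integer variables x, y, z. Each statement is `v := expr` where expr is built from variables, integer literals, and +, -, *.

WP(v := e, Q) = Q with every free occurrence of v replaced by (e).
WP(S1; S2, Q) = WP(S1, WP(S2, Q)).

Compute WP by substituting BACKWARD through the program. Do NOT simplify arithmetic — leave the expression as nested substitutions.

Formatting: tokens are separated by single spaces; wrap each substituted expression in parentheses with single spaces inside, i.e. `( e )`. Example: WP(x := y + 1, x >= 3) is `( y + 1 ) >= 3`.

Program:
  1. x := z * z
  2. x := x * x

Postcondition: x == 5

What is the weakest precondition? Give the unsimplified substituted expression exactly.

post: x == 5
stmt 2: x := x * x  -- replace 1 occurrence(s) of x with (x * x)
  => ( x * x ) == 5
stmt 1: x := z * z  -- replace 2 occurrence(s) of x with (z * z)
  => ( ( z * z ) * ( z * z ) ) == 5

Answer: ( ( z * z ) * ( z * z ) ) == 5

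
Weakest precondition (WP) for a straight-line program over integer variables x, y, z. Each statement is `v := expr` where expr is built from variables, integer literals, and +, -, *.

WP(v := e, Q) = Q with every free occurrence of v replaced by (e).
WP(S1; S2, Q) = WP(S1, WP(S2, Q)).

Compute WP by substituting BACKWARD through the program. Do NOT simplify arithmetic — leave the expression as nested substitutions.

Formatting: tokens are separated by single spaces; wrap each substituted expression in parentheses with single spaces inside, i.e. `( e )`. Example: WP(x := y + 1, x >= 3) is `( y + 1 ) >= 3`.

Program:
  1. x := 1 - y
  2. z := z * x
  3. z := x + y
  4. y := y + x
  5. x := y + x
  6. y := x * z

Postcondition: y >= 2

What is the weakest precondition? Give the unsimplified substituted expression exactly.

Answer: ( ( ( y + ( 1 - y ) ) + ( 1 - y ) ) * ( ( 1 - y ) + y ) ) >= 2

Derivation:
post: y >= 2
stmt 6: y := x * z  -- replace 1 occurrence(s) of y with (x * z)
  => ( x * z ) >= 2
stmt 5: x := y + x  -- replace 1 occurrence(s) of x with (y + x)
  => ( ( y + x ) * z ) >= 2
stmt 4: y := y + x  -- replace 1 occurrence(s) of y with (y + x)
  => ( ( ( y + x ) + x ) * z ) >= 2
stmt 3: z := x + y  -- replace 1 occurrence(s) of z with (x + y)
  => ( ( ( y + x ) + x ) * ( x + y ) ) >= 2
stmt 2: z := z * x  -- replace 0 occurrence(s) of z with (z * x)
  => ( ( ( y + x ) + x ) * ( x + y ) ) >= 2
stmt 1: x := 1 - y  -- replace 3 occurrence(s) of x with (1 - y)
  => ( ( ( y + ( 1 - y ) ) + ( 1 - y ) ) * ( ( 1 - y ) + y ) ) >= 2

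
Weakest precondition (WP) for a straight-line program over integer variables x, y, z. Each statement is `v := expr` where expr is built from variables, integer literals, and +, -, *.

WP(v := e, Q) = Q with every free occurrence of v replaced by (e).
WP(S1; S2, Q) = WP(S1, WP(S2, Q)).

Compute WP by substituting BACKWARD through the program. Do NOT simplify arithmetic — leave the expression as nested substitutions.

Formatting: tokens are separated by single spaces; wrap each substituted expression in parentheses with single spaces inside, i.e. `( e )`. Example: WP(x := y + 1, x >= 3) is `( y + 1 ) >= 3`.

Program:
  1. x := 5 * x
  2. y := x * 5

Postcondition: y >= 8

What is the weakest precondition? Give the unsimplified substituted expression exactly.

post: y >= 8
stmt 2: y := x * 5  -- replace 1 occurrence(s) of y with (x * 5)
  => ( x * 5 ) >= 8
stmt 1: x := 5 * x  -- replace 1 occurrence(s) of x with (5 * x)
  => ( ( 5 * x ) * 5 ) >= 8

Answer: ( ( 5 * x ) * 5 ) >= 8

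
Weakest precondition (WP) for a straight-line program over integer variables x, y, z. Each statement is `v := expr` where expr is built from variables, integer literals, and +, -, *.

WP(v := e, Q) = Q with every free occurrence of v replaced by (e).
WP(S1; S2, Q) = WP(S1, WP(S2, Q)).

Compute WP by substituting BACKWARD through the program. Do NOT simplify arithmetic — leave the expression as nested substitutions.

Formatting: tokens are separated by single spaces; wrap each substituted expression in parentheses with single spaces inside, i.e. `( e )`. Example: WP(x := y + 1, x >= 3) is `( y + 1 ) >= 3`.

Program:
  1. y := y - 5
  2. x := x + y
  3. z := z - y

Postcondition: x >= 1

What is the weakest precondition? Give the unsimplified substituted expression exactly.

post: x >= 1
stmt 3: z := z - y  -- replace 0 occurrence(s) of z with (z - y)
  => x >= 1
stmt 2: x := x + y  -- replace 1 occurrence(s) of x with (x + y)
  => ( x + y ) >= 1
stmt 1: y := y - 5  -- replace 1 occurrence(s) of y with (y - 5)
  => ( x + ( y - 5 ) ) >= 1

Answer: ( x + ( y - 5 ) ) >= 1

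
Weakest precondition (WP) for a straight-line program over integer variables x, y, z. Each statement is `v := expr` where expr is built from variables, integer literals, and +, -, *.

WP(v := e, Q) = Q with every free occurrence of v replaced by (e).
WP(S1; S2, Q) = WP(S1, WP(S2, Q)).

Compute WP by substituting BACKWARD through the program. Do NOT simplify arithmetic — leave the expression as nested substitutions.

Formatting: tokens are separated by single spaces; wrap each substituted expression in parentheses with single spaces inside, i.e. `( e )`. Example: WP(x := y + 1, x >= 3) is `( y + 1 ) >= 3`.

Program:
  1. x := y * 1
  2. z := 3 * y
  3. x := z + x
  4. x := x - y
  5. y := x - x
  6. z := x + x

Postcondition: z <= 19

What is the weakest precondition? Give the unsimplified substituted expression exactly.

Answer: ( ( ( ( 3 * y ) + ( y * 1 ) ) - y ) + ( ( ( 3 * y ) + ( y * 1 ) ) - y ) ) <= 19

Derivation:
post: z <= 19
stmt 6: z := x + x  -- replace 1 occurrence(s) of z with (x + x)
  => ( x + x ) <= 19
stmt 5: y := x - x  -- replace 0 occurrence(s) of y with (x - x)
  => ( x + x ) <= 19
stmt 4: x := x - y  -- replace 2 occurrence(s) of x with (x - y)
  => ( ( x - y ) + ( x - y ) ) <= 19
stmt 3: x := z + x  -- replace 2 occurrence(s) of x with (z + x)
  => ( ( ( z + x ) - y ) + ( ( z + x ) - y ) ) <= 19
stmt 2: z := 3 * y  -- replace 2 occurrence(s) of z with (3 * y)
  => ( ( ( ( 3 * y ) + x ) - y ) + ( ( ( 3 * y ) + x ) - y ) ) <= 19
stmt 1: x := y * 1  -- replace 2 occurrence(s) of x with (y * 1)
  => ( ( ( ( 3 * y ) + ( y * 1 ) ) - y ) + ( ( ( 3 * y ) + ( y * 1 ) ) - y ) ) <= 19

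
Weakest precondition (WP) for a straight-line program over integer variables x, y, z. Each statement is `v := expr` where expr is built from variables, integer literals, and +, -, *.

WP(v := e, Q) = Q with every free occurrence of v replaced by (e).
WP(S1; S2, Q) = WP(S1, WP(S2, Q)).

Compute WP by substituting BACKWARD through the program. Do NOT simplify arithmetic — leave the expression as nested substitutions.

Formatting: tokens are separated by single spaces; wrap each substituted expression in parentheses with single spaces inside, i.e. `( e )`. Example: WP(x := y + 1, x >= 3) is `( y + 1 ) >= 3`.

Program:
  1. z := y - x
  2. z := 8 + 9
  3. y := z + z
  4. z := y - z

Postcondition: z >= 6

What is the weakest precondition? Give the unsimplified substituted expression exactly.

Answer: ( ( ( 8 + 9 ) + ( 8 + 9 ) ) - ( 8 + 9 ) ) >= 6

Derivation:
post: z >= 6
stmt 4: z := y - z  -- replace 1 occurrence(s) of z with (y - z)
  => ( y - z ) >= 6
stmt 3: y := z + z  -- replace 1 occurrence(s) of y with (z + z)
  => ( ( z + z ) - z ) >= 6
stmt 2: z := 8 + 9  -- replace 3 occurrence(s) of z with (8 + 9)
  => ( ( ( 8 + 9 ) + ( 8 + 9 ) ) - ( 8 + 9 ) ) >= 6
stmt 1: z := y - x  -- replace 0 occurrence(s) of z with (y - x)
  => ( ( ( 8 + 9 ) + ( 8 + 9 ) ) - ( 8 + 9 ) ) >= 6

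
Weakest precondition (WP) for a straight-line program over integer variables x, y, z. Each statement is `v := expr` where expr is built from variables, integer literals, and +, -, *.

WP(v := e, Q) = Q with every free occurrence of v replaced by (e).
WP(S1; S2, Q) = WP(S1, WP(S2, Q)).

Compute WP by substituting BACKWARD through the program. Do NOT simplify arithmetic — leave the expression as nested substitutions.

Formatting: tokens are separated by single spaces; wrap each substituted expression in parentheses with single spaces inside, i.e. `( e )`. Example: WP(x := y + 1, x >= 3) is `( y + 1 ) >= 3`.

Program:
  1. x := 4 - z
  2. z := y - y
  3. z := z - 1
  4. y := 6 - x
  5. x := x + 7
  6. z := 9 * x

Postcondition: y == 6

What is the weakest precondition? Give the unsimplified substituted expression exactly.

post: y == 6
stmt 6: z := 9 * x  -- replace 0 occurrence(s) of z with (9 * x)
  => y == 6
stmt 5: x := x + 7  -- replace 0 occurrence(s) of x with (x + 7)
  => y == 6
stmt 4: y := 6 - x  -- replace 1 occurrence(s) of y with (6 - x)
  => ( 6 - x ) == 6
stmt 3: z := z - 1  -- replace 0 occurrence(s) of z with (z - 1)
  => ( 6 - x ) == 6
stmt 2: z := y - y  -- replace 0 occurrence(s) of z with (y - y)
  => ( 6 - x ) == 6
stmt 1: x := 4 - z  -- replace 1 occurrence(s) of x with (4 - z)
  => ( 6 - ( 4 - z ) ) == 6

Answer: ( 6 - ( 4 - z ) ) == 6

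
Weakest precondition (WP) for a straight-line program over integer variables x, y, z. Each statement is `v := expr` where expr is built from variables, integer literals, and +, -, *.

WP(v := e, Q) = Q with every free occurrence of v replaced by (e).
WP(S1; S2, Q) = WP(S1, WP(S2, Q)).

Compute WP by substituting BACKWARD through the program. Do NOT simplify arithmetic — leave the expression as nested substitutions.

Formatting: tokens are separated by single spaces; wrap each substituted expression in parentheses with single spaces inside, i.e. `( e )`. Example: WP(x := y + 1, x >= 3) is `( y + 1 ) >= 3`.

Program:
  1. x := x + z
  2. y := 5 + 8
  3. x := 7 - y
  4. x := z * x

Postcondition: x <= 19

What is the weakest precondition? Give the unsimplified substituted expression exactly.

post: x <= 19
stmt 4: x := z * x  -- replace 1 occurrence(s) of x with (z * x)
  => ( z * x ) <= 19
stmt 3: x := 7 - y  -- replace 1 occurrence(s) of x with (7 - y)
  => ( z * ( 7 - y ) ) <= 19
stmt 2: y := 5 + 8  -- replace 1 occurrence(s) of y with (5 + 8)
  => ( z * ( 7 - ( 5 + 8 ) ) ) <= 19
stmt 1: x := x + z  -- replace 0 occurrence(s) of x with (x + z)
  => ( z * ( 7 - ( 5 + 8 ) ) ) <= 19

Answer: ( z * ( 7 - ( 5 + 8 ) ) ) <= 19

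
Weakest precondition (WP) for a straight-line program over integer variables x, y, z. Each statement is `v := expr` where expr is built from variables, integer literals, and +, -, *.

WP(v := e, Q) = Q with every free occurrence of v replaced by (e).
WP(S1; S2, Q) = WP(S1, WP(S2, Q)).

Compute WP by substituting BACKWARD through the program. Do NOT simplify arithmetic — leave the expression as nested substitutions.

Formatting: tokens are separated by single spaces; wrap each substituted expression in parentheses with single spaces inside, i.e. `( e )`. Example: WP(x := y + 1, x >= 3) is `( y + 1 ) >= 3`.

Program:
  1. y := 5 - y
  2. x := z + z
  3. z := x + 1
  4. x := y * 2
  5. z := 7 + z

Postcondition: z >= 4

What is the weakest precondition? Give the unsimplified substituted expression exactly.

Answer: ( 7 + ( ( z + z ) + 1 ) ) >= 4

Derivation:
post: z >= 4
stmt 5: z := 7 + z  -- replace 1 occurrence(s) of z with (7 + z)
  => ( 7 + z ) >= 4
stmt 4: x := y * 2  -- replace 0 occurrence(s) of x with (y * 2)
  => ( 7 + z ) >= 4
stmt 3: z := x + 1  -- replace 1 occurrence(s) of z with (x + 1)
  => ( 7 + ( x + 1 ) ) >= 4
stmt 2: x := z + z  -- replace 1 occurrence(s) of x with (z + z)
  => ( 7 + ( ( z + z ) + 1 ) ) >= 4
stmt 1: y := 5 - y  -- replace 0 occurrence(s) of y with (5 - y)
  => ( 7 + ( ( z + z ) + 1 ) ) >= 4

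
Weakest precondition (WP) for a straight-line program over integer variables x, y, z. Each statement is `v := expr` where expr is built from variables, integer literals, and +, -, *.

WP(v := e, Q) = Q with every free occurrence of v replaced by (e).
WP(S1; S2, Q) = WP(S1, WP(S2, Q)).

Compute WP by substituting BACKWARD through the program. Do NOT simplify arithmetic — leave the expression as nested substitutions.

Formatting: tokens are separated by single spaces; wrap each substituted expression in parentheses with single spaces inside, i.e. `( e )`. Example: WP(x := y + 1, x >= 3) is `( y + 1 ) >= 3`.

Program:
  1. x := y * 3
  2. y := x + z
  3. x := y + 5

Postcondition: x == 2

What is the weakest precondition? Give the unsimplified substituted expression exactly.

Answer: ( ( ( y * 3 ) + z ) + 5 ) == 2

Derivation:
post: x == 2
stmt 3: x := y + 5  -- replace 1 occurrence(s) of x with (y + 5)
  => ( y + 5 ) == 2
stmt 2: y := x + z  -- replace 1 occurrence(s) of y with (x + z)
  => ( ( x + z ) + 5 ) == 2
stmt 1: x := y * 3  -- replace 1 occurrence(s) of x with (y * 3)
  => ( ( ( y * 3 ) + z ) + 5 ) == 2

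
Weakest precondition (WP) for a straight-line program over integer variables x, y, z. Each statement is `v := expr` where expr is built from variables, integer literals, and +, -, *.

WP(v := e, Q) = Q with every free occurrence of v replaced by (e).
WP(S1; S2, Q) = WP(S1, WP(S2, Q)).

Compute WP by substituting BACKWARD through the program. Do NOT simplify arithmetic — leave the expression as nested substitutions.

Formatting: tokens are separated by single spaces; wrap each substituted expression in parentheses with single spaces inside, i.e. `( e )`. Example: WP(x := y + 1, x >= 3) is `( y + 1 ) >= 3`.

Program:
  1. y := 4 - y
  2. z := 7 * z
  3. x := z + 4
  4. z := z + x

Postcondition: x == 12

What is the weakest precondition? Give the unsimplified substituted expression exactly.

Answer: ( ( 7 * z ) + 4 ) == 12

Derivation:
post: x == 12
stmt 4: z := z + x  -- replace 0 occurrence(s) of z with (z + x)
  => x == 12
stmt 3: x := z + 4  -- replace 1 occurrence(s) of x with (z + 4)
  => ( z + 4 ) == 12
stmt 2: z := 7 * z  -- replace 1 occurrence(s) of z with (7 * z)
  => ( ( 7 * z ) + 4 ) == 12
stmt 1: y := 4 - y  -- replace 0 occurrence(s) of y with (4 - y)
  => ( ( 7 * z ) + 4 ) == 12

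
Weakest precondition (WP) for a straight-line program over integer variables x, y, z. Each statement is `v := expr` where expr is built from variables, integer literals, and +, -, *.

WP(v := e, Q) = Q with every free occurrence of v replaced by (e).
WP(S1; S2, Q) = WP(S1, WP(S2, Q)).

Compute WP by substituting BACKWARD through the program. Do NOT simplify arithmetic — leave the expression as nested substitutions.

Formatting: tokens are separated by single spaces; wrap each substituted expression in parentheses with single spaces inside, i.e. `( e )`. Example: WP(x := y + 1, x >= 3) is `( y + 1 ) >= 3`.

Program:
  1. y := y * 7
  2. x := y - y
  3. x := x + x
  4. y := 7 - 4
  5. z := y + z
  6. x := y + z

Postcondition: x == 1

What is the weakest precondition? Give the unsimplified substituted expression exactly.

Answer: ( ( 7 - 4 ) + ( ( 7 - 4 ) + z ) ) == 1

Derivation:
post: x == 1
stmt 6: x := y + z  -- replace 1 occurrence(s) of x with (y + z)
  => ( y + z ) == 1
stmt 5: z := y + z  -- replace 1 occurrence(s) of z with (y + z)
  => ( y + ( y + z ) ) == 1
stmt 4: y := 7 - 4  -- replace 2 occurrence(s) of y with (7 - 4)
  => ( ( 7 - 4 ) + ( ( 7 - 4 ) + z ) ) == 1
stmt 3: x := x + x  -- replace 0 occurrence(s) of x with (x + x)
  => ( ( 7 - 4 ) + ( ( 7 - 4 ) + z ) ) == 1
stmt 2: x := y - y  -- replace 0 occurrence(s) of x with (y - y)
  => ( ( 7 - 4 ) + ( ( 7 - 4 ) + z ) ) == 1
stmt 1: y := y * 7  -- replace 0 occurrence(s) of y with (y * 7)
  => ( ( 7 - 4 ) + ( ( 7 - 4 ) + z ) ) == 1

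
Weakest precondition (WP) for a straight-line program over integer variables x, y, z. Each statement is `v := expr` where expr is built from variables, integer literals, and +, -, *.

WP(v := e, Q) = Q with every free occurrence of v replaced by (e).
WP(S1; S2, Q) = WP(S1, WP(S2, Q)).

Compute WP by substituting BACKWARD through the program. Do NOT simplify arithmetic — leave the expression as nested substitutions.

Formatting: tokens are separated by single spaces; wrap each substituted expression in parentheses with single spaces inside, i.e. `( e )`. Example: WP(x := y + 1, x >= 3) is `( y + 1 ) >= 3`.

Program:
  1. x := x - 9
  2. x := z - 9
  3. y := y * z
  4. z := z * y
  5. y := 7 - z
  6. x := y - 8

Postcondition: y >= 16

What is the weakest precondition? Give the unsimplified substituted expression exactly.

Answer: ( 7 - ( z * ( y * z ) ) ) >= 16

Derivation:
post: y >= 16
stmt 6: x := y - 8  -- replace 0 occurrence(s) of x with (y - 8)
  => y >= 16
stmt 5: y := 7 - z  -- replace 1 occurrence(s) of y with (7 - z)
  => ( 7 - z ) >= 16
stmt 4: z := z * y  -- replace 1 occurrence(s) of z with (z * y)
  => ( 7 - ( z * y ) ) >= 16
stmt 3: y := y * z  -- replace 1 occurrence(s) of y with (y * z)
  => ( 7 - ( z * ( y * z ) ) ) >= 16
stmt 2: x := z - 9  -- replace 0 occurrence(s) of x with (z - 9)
  => ( 7 - ( z * ( y * z ) ) ) >= 16
stmt 1: x := x - 9  -- replace 0 occurrence(s) of x with (x - 9)
  => ( 7 - ( z * ( y * z ) ) ) >= 16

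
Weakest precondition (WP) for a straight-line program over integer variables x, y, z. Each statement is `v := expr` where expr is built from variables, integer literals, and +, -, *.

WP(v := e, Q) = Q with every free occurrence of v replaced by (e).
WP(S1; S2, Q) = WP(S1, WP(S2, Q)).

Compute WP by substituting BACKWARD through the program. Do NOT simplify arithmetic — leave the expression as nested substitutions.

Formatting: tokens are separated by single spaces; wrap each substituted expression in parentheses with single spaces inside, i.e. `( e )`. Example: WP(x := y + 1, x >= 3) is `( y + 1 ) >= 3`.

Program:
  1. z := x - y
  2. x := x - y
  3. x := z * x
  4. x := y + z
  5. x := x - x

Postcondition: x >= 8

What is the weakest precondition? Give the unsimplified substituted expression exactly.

post: x >= 8
stmt 5: x := x - x  -- replace 1 occurrence(s) of x with (x - x)
  => ( x - x ) >= 8
stmt 4: x := y + z  -- replace 2 occurrence(s) of x with (y + z)
  => ( ( y + z ) - ( y + z ) ) >= 8
stmt 3: x := z * x  -- replace 0 occurrence(s) of x with (z * x)
  => ( ( y + z ) - ( y + z ) ) >= 8
stmt 2: x := x - y  -- replace 0 occurrence(s) of x with (x - y)
  => ( ( y + z ) - ( y + z ) ) >= 8
stmt 1: z := x - y  -- replace 2 occurrence(s) of z with (x - y)
  => ( ( y + ( x - y ) ) - ( y + ( x - y ) ) ) >= 8

Answer: ( ( y + ( x - y ) ) - ( y + ( x - y ) ) ) >= 8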